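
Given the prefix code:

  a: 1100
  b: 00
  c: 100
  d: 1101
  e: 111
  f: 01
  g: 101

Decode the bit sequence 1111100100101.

eacg

Read left to right; each codeword is recognised as soon as it completes (prefix code):
  111→e | 1100→a | 100→c | 101→g
Decoded message: eacg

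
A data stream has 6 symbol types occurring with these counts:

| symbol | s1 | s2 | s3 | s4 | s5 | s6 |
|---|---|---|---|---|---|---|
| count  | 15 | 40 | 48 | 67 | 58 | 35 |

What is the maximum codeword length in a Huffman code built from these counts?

Merge the two lowest-weight nodes at each step:
combine s1(15), s6(35) → 50
combine s2(40), s3(48) → 88
combine 50, s5(58) → 108
combine s4(67), 88 → 155
combine 108, 155 → 263
Maximum depth reached is 3.

3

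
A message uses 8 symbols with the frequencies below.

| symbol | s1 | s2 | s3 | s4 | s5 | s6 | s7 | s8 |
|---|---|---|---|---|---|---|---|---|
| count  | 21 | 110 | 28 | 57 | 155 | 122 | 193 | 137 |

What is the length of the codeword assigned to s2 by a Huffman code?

3

Huffman merges, smallest pair first:
merge s1(21) and s3(28): 49
merge 49 and s4(57): 106
merge 106 and s2(110): 216
merge s6(122) and s8(137): 259
merge s5(155) and s7(193): 348
merge 216 and 259: 475
merge 348 and 475: 823
s2 sits 3 levels below the root, so its codeword is 3 bits.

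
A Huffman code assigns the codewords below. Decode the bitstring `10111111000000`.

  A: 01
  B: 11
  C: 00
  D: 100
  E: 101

EBBDCC

Read left to right; each codeword is recognised as soon as it completes (prefix code):
  101→E | 11→B | 11→B | 100→D | 00→C | 00→C
Decoded message: EBBDCC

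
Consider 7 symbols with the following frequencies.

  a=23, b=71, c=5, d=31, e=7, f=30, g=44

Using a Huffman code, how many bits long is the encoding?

530

Build the Huffman tree bottom-up:
combine c(5), e(7) → 12
combine 12, a(23) → 35
combine f(30), d(31) → 61
combine 35, g(44) → 79
combine 61, b(71) → 132
combine 79, 132 → 211
Each symbol's bit-cost is frequency × depth; summing gives 530 bits (equivalently 12 + 35 + 61 + 79 + 132 + 211).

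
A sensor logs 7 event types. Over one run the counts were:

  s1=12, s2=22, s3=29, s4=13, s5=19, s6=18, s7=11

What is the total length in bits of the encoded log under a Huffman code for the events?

343

Merge the two smallest weights repeatedly:
merge s7(11) and s1(12): 23
merge s4(13) and s6(18): 31
merge s5(19) and s2(22): 41
merge 23 and s3(29): 52
merge 31 and 41: 72
merge 52 and 72: 124
Each symbol's bit-cost is frequency × depth; summing gives 343 bits (equivalently 23 + 31 + 41 + 52 + 72 + 124).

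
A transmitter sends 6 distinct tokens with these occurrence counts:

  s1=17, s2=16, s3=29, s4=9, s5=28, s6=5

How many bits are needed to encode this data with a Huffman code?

Greedily combine the two least-frequent nodes:
merge s6(5) and s4(9): 14
merge 14 and s2(16): 30
merge s1(17) and s5(28): 45
merge s3(29) and 30: 59
merge 45 and 59: 104
The encoded length is the sum of every internal node's weight: 14 + 30 + 45 + 59 + 104 = 252 bits.

252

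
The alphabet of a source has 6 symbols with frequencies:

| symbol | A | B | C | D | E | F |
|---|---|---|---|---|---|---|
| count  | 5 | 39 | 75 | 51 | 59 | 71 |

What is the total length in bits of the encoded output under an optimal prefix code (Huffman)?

Greedily combine the two least-frequent nodes:
combine A(5), B(39) → 44
combine 44, D(51) → 95
combine E(59), F(71) → 130
combine C(75), 95 → 170
combine 130, 170 → 300
Total encoded bits = sum of merged weights = 44 + 95 + 130 + 170 + 300 = 739.

739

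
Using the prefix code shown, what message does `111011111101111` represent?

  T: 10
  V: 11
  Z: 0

VTVVVZVV

Read left to right; each codeword is recognised as soon as it completes (prefix code):
  11→V | 10→T | 11→V | 11→V | 11→V | 0→Z | 11→V | 11→V
Decoded message: VTVVVZVV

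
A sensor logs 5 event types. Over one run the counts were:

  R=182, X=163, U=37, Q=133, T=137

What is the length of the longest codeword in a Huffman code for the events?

Merge the two lowest-weight nodes at each step:
merge U(37) and Q(133): 170
merge T(137) and X(163): 300
merge 170 and R(182): 352
merge 300 and 352: 652
The first pair merged (U, Q) ends up deepest, at depth 3.

3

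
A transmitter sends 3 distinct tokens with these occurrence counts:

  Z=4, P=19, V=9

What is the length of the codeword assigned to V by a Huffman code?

2

Repeatedly merge the two smallest:
merge Z(4) and V(9): 13
merge 13 and P(19): 32
The subtree containing V is merged 2 times, so code length = 2.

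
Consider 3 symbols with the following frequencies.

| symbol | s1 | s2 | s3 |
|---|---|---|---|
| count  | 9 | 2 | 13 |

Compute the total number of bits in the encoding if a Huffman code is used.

Merge the two smallest weights repeatedly:
merge s2(2) and s1(9): 11
merge 11 and s3(13): 24
Each symbol's bit-cost is frequency × depth; summing gives 35 bits (equivalently 11 + 24).

35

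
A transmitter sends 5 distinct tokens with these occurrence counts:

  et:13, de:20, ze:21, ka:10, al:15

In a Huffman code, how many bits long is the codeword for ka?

3

Repeatedly merge the two smallest:
ka(10) + et(13) → 23
al(15) + de(20) → 35
ze(21) + 23 → 44
35 + 44 → 79
The subtree containing ka is merged 3 times, so code length = 3.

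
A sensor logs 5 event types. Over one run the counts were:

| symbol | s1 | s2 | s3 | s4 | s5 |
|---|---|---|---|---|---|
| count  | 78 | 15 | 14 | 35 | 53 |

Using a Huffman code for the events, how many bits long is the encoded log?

405

Greedily combine the two least-frequent nodes:
s3(14) + s2(15) → 29
29 + s4(35) → 64
s5(53) + 64 → 117
s1(78) + 117 → 195
Each symbol's bit-cost is frequency × depth; summing gives 405 bits (equivalently 29 + 64 + 117 + 195).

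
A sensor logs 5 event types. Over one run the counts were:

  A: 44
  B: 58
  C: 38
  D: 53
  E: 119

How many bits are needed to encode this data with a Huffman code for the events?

Build the Huffman tree bottom-up:
combine C(38), A(44) → 82
combine D(53), B(58) → 111
combine 82, 111 → 193
combine E(119), 193 → 312
Total encoded bits = sum of merged weights = 82 + 111 + 193 + 312 = 698.

698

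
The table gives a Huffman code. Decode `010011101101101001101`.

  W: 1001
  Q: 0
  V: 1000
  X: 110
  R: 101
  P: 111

Read left to right; each codeword is recognised as soon as it completes (prefix code):
  0→Q | 1001→W | 110→X | 110→X | 110→X | 1001→W | 101→R
Decoded message: QWXXXWR

QWXXXWR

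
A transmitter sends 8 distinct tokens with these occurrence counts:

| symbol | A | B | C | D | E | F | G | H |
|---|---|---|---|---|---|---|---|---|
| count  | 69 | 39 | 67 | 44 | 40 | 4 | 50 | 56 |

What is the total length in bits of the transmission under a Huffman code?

1081

Greedily combine the two least-frequent nodes:
F(4) + B(39) → 43
E(40) + 43 → 83
D(44) + G(50) → 94
H(56) + C(67) → 123
A(69) + 83 → 152
94 + 123 → 217
152 + 217 → 369
The encoded length is the sum of every internal node's weight: 43 + 83 + 94 + 123 + 152 + 217 + 369 = 1081 bits.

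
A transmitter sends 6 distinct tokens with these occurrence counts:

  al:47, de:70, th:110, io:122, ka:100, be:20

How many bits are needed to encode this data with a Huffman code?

1142

Merge the two smallest weights repeatedly:
merge be(20) and al(47): 67
merge 67 and de(70): 137
merge ka(100) and th(110): 210
merge io(122) and 137: 259
merge 210 and 259: 469
Each symbol's bit-cost is frequency × depth; summing gives 1142 bits (equivalently 67 + 137 + 210 + 259 + 469).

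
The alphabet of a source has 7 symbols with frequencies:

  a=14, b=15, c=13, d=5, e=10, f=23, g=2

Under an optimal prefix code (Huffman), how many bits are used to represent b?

2

Huffman merges, smallest pair first:
g(2) + d(5) → 7
7 + e(10) → 17
c(13) + a(14) → 27
b(15) + 17 → 32
f(23) + 27 → 50
32 + 50 → 82
b's leaf is at depth 2, giving a 2-bit codeword.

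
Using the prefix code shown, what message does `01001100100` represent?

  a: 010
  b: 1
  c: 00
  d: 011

Read left to right; each codeword is recognised as soon as it completes (prefix code):
  010→a | 011→d | 00→c | 1→b | 00→c
Decoded message: adcbc

adcbc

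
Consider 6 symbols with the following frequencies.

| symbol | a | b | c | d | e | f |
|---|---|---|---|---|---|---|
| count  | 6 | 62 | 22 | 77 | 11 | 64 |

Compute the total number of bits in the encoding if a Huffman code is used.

540

Build the Huffman tree bottom-up:
a(6) + e(11) → 17
17 + c(22) → 39
39 + b(62) → 101
f(64) + d(77) → 141
101 + 141 → 242
Total encoded bits = sum of merged weights = 17 + 39 + 101 + 141 + 242 = 540.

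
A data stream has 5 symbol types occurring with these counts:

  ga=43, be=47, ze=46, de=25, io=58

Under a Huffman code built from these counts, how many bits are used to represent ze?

2

Huffman merges, smallest pair first:
de(25) + ga(43) → 68
ze(46) + be(47) → 93
io(58) + 68 → 126
93 + 126 → 219
The subtree containing ze is merged 2 times, so code length = 2.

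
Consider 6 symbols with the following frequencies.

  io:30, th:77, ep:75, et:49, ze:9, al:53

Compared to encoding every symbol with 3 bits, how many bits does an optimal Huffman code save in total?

166

Fixed-length: 3 bits × 293 symbols = 879 bits.
Huffman merges:
combine ze(9), io(30) → 39
combine 39, et(49) → 88
combine al(53), ep(75) → 128
combine th(77), 88 → 165
combine 128, 165 → 293
Huffman total = 39 + 88 + 128 + 165 + 293 = 713 bits.
Saving = 879 − 713 = 166 bits.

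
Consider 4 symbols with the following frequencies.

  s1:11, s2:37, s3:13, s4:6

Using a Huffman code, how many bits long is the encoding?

Greedily combine the two least-frequent nodes:
combine s4(6), s1(11) → 17
combine s3(13), 17 → 30
combine 30, s2(37) → 67
Each symbol's bit-cost is frequency × depth; summing gives 114 bits (equivalently 17 + 30 + 67).

114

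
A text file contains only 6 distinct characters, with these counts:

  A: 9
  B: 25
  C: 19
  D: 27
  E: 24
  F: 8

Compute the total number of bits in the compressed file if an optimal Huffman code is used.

277

Build the Huffman tree bottom-up:
combine F(8), A(9) → 17
combine 17, C(19) → 36
combine E(24), B(25) → 49
combine D(27), 36 → 63
combine 49, 63 → 112
Total encoded bits = sum of merged weights = 17 + 36 + 49 + 63 + 112 = 277.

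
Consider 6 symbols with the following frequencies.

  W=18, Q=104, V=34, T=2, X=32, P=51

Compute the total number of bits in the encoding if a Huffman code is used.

535

Greedily combine the two least-frequent nodes:
combine T(2), W(18) → 20
combine 20, X(32) → 52
combine V(34), P(51) → 85
combine 52, 85 → 137
combine Q(104), 137 → 241
Each symbol's bit-cost is frequency × depth; summing gives 535 bits (equivalently 20 + 52 + 85 + 137 + 241).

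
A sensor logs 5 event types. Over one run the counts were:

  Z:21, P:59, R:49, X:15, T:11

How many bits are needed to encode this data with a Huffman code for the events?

324

Build the Huffman tree bottom-up:
T(11) + X(15) → 26
Z(21) + 26 → 47
47 + R(49) → 96
P(59) + 96 → 155
The encoded length is the sum of every internal node's weight: 26 + 47 + 96 + 155 = 324 bits.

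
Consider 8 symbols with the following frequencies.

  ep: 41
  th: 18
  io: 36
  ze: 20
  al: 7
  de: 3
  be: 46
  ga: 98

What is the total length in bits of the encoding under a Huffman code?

Build the Huffman tree bottom-up:
merge de(3) and al(7): 10
merge 10 and th(18): 28
merge ze(20) and 28: 48
merge io(36) and ep(41): 77
merge be(46) and 48: 94
merge 77 and 94: 171
merge ga(98) and 171: 269
The encoded length is the sum of every internal node's weight: 10 + 28 + 48 + 77 + 94 + 171 + 269 = 697 bits.

697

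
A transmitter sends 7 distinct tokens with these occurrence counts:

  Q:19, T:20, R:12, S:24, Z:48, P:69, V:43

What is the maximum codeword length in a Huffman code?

Merge the two lowest-weight nodes at each step:
R(12) + Q(19) → 31
T(20) + S(24) → 44
31 + V(43) → 74
44 + Z(48) → 92
P(69) + 74 → 143
92 + 143 → 235
The first pair merged (R, Q) ends up deepest, at depth 4.

4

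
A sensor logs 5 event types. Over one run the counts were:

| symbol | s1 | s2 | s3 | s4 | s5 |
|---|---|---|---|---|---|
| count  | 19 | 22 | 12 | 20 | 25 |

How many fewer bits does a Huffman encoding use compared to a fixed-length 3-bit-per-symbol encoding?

67

Fixed-length: 3 bits × 98 symbols = 294 bits.
Huffman merges:
merge s3(12) and s1(19): 31
merge s4(20) and s2(22): 42
merge s5(25) and 31: 56
merge 42 and 56: 98
Huffman total = 31 + 42 + 56 + 98 = 227 bits.
Saving = 294 − 227 = 67 bits.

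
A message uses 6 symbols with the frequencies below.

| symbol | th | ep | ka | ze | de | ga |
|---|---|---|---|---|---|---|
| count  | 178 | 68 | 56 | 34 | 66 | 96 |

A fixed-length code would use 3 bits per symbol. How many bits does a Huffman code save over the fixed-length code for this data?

Fixed-length: 3 bits × 498 symbols = 1494 bits.
Huffman merges:
merge ze(34) and ka(56): 90
merge de(66) and ep(68): 134
merge 90 and ga(96): 186
merge 134 and th(178): 312
merge 186 and 312: 498
Huffman total = 90 + 134 + 186 + 312 + 498 = 1220 bits.
Saving = 1494 − 1220 = 274 bits.

274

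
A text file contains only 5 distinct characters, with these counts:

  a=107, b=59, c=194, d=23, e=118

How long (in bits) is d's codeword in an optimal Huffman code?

Build the tree from the bottom:
d(23) + b(59) → 82
82 + a(107) → 189
e(118) + 189 → 307
c(194) + 307 → 501
d sits 4 levels below the root, so its codeword is 4 bits.

4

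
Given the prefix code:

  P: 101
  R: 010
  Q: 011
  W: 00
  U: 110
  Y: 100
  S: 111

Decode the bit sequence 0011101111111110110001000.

Read left to right; each codeword is recognised as soon as it completes (prefix code):
  00→W | 111→S | 011→Q | 111→S | 111→S | 101→P | 100→Y | 010→R | 00→W
Decoded message: WSQSSPYRW

WSQSSPYRW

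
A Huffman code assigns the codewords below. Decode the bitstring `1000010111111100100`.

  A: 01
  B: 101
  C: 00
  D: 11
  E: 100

Read left to right; each codeword is recognised as soon as it completes (prefix code):
  100→E | 00→C | 101→B | 11→D | 11→D | 11→D | 00→C | 100→E
Decoded message: ECBDDDCE

ECBDDDCE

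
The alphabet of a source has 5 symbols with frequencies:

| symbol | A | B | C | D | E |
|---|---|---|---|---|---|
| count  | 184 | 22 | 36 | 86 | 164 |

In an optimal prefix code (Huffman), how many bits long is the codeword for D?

3

Build the tree from the bottom:
combine B(22), C(36) → 58
combine 58, D(86) → 144
combine 144, E(164) → 308
combine A(184), 308 → 492
The subtree containing D is merged 3 times, so code length = 3.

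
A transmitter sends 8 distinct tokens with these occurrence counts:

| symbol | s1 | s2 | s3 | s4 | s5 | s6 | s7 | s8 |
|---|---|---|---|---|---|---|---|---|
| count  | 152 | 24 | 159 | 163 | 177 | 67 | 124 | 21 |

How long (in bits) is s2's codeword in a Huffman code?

Build the tree from the bottom:
merge s8(21) and s2(24): 45
merge 45 and s6(67): 112
merge 112 and s7(124): 236
merge s1(152) and s3(159): 311
merge s4(163) and s5(177): 340
merge 236 and 311: 547
merge 340 and 547: 887
s2 sits 5 levels below the root, so its codeword is 5 bits.

5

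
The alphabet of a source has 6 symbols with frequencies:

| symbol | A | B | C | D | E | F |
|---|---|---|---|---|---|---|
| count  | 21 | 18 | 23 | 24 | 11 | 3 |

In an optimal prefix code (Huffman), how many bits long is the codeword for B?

Repeatedly merge the two smallest:
F(3) + E(11) → 14
14 + B(18) → 32
A(21) + C(23) → 44
D(24) + 32 → 56
44 + 56 → 100
The subtree containing B is merged 3 times, so code length = 3.

3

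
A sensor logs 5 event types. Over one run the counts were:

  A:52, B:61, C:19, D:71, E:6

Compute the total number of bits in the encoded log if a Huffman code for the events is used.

443

Greedily combine the two least-frequent nodes:
E(6) + C(19) → 25
25 + A(52) → 77
B(61) + D(71) → 132
77 + 132 → 209
Each symbol's bit-cost is frequency × depth; summing gives 443 bits (equivalently 25 + 77 + 132 + 209).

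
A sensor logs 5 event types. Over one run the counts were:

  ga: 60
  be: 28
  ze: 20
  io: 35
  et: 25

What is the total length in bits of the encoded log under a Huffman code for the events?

Merge the two smallest weights repeatedly:
combine ze(20), et(25) → 45
combine be(28), io(35) → 63
combine 45, ga(60) → 105
combine 63, 105 → 168
Total encoded bits = sum of merged weights = 45 + 63 + 105 + 168 = 381.

381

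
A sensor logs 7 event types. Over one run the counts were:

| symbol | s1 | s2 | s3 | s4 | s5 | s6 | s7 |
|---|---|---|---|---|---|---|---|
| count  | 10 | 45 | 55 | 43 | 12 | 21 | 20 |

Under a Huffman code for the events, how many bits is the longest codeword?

Merge the two lowest-weight nodes at each step:
combine s1(10), s5(12) → 22
combine s7(20), s6(21) → 41
combine 22, 41 → 63
combine s4(43), s2(45) → 88
combine s3(55), 63 → 118
combine 88, 118 → 206
The rarest symbols sit at the bottom; the longest codeword is 4 bits.

4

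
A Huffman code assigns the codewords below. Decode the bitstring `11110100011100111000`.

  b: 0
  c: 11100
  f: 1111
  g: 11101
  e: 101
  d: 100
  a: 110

fbdbccb

Read left to right; each codeword is recognised as soon as it completes (prefix code):
  1111→f | 0→b | 100→d | 0→b | 11100→c | 11100→c | 0→b
Decoded message: fbdbccb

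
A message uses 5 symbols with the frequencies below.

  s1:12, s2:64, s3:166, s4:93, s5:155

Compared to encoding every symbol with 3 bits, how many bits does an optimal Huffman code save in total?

414

Fixed-length: 3 bits × 490 symbols = 1470 bits.
Huffman merges:
s1(12) + s2(64) → 76
76 + s4(93) → 169
s5(155) + s3(166) → 321
169 + 321 → 490
Huffman total = 76 + 169 + 321 + 490 = 1056 bits.
Saving = 1470 − 1056 = 414 bits.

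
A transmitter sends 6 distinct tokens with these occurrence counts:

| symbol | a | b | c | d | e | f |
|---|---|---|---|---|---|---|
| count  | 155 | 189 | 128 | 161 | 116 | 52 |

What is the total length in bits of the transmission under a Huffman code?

Merge the two smallest weights repeatedly:
f(52) + e(116) → 168
c(128) + a(155) → 283
d(161) + 168 → 329
b(189) + 283 → 472
329 + 472 → 801
Total encoded bits = sum of merged weights = 168 + 283 + 329 + 472 + 801 = 2053.

2053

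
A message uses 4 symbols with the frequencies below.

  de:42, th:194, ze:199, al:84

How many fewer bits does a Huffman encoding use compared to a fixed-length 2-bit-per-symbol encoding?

73

Fixed-length: 2 bits × 519 symbols = 1038 bits.
Huffman merges:
de(42) + al(84) → 126
126 + th(194) → 320
ze(199) + 320 → 519
Huffman total = 126 + 320 + 519 = 965 bits.
Saving = 1038 − 965 = 73 bits.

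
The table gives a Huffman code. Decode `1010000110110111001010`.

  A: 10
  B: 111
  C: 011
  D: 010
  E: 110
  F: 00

Read left to right; each codeword is recognised as soon as it completes (prefix code):
  10→A | 10→A | 00→F | 011→C | 011→C | 011→C | 10→A | 010→D | 10→A
Decoded message: AAFCCCADA

AAFCCCADA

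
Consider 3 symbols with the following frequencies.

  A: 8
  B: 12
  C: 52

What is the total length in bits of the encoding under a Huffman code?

92

Merge the two smallest weights repeatedly:
merge A(8) and B(12): 20
merge 20 and C(52): 72
Each symbol's bit-cost is frequency × depth; summing gives 92 bits (equivalently 20 + 72).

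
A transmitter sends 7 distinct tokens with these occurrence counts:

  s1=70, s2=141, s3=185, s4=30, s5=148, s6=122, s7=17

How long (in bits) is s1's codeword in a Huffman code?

4

Huffman merges, smallest pair first:
merge s7(17) and s4(30): 47
merge 47 and s1(70): 117
merge 117 and s6(122): 239
merge s2(141) and s5(148): 289
merge s3(185) and 239: 424
merge 289 and 424: 713
s1 sits 4 levels below the root, so its codeword is 4 bits.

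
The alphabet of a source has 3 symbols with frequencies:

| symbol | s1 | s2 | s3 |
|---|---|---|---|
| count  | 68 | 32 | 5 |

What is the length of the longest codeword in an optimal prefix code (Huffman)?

Merge the two lowest-weight nodes at each step:
s3(5) + s2(32) → 37
37 + s1(68) → 105
The first pair merged (s3, s2) ends up deepest, at depth 2.

2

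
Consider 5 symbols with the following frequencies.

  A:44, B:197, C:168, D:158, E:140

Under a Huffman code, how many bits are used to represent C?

Build the tree from the bottom:
merge A(44) and E(140): 184
merge D(158) and C(168): 326
merge 184 and B(197): 381
merge 326 and 381: 707
C's leaf is at depth 2, giving a 2-bit codeword.

2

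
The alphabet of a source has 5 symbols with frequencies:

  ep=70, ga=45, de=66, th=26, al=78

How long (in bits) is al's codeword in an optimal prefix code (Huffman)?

Repeatedly merge the two smallest:
combine th(26), ga(45) → 71
combine de(66), ep(70) → 136
combine 71, al(78) → 149
combine 136, 149 → 285
al sits 2 levels below the root, so its codeword is 2 bits.

2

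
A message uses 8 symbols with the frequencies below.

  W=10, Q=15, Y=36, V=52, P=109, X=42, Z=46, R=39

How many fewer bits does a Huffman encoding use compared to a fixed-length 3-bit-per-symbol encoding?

Fixed-length: 3 bits × 349 symbols = 1047 bits.
Huffman merges:
merge W(10) and Q(15): 25
merge 25 and Y(36): 61
merge R(39) and X(42): 81
merge Z(46) and V(52): 98
merge 61 and 81: 142
merge 98 and P(109): 207
merge 142 and 207: 349
Huffman total = 25 + 61 + 81 + 98 + 142 + 207 + 349 = 963 bits.
Saving = 1047 − 963 = 84 bits.

84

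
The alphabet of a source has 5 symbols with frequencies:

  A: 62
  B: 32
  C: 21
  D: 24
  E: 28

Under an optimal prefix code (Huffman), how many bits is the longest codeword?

Merge the two lowest-weight nodes at each step:
merge C(21) and D(24): 45
merge E(28) and B(32): 60
merge 45 and 60: 105
merge A(62) and 105: 167
The rarest symbols sit at the bottom; the longest codeword is 3 bits.

3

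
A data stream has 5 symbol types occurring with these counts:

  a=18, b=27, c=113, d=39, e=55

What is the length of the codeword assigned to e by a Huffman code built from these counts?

2

Build the tree from the bottom:
a(18) + b(27) → 45
d(39) + 45 → 84
e(55) + 84 → 139
c(113) + 139 → 252
The subtree containing e is merged 2 times, so code length = 2.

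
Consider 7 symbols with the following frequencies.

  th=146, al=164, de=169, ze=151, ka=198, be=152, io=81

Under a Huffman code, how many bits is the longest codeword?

Merge the two lowest-weight nodes at each step:
merge io(81) and th(146): 227
merge ze(151) and be(152): 303
merge al(164) and de(169): 333
merge ka(198) and 227: 425
merge 303 and 333: 636
merge 425 and 636: 1061
The first pair merged (io, th) ends up deepest, at depth 3.

3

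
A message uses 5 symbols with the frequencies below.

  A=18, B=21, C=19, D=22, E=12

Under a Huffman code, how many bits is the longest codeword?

3

Merge the two lowest-weight nodes at each step:
merge E(12) and A(18): 30
merge C(19) and B(21): 40
merge D(22) and 30: 52
merge 40 and 52: 92
The rarest symbols sit at the bottom; the longest codeword is 3 bits.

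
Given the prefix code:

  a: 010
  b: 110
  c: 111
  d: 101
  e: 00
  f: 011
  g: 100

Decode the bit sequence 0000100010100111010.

eegagca

Read left to right; each codeword is recognised as soon as it completes (prefix code):
  00→e | 00→e | 100→g | 010→a | 100→g | 111→c | 010→a
Decoded message: eegagca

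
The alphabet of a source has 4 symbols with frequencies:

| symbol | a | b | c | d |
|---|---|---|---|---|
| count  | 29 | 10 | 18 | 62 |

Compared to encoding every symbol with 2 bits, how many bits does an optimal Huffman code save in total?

Fixed-length: 2 bits × 119 symbols = 238 bits.
Huffman merges:
b(10) + c(18) → 28
28 + a(29) → 57
57 + d(62) → 119
Huffman total = 28 + 57 + 119 = 204 bits.
Saving = 238 − 204 = 34 bits.

34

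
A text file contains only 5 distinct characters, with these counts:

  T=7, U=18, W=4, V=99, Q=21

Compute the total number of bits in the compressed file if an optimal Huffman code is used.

Greedily combine the two least-frequent nodes:
merge W(4) and T(7): 11
merge 11 and U(18): 29
merge Q(21) and 29: 50
merge 50 and V(99): 149
The encoded length is the sum of every internal node's weight: 11 + 29 + 50 + 149 = 239 bits.

239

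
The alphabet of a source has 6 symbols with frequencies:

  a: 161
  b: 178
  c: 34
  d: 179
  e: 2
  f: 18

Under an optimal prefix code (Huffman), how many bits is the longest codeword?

Merge the two lowest-weight nodes at each step:
merge e(2) and f(18): 20
merge 20 and c(34): 54
merge 54 and a(161): 215
merge b(178) and d(179): 357
merge 215 and 357: 572
The first pair merged (e, f) ends up deepest, at depth 4.

4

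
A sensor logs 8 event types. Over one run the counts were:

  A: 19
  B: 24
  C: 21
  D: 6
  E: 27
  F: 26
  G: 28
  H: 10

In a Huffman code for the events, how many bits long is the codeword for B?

Huffman merges, smallest pair first:
combine D(6), H(10) → 16
combine 16, A(19) → 35
combine C(21), B(24) → 45
combine F(26), E(27) → 53
combine G(28), 35 → 63
combine 45, 53 → 98
combine 63, 98 → 161
B sits 3 levels below the root, so its codeword is 3 bits.

3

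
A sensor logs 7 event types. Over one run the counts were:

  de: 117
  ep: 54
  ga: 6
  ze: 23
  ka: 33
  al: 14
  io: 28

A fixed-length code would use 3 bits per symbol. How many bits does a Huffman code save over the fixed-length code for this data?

171

Fixed-length: 3 bits × 275 symbols = 825 bits.
Huffman merges:
combine ga(6), al(14) → 20
combine 20, ze(23) → 43
combine io(28), ka(33) → 61
combine 43, ep(54) → 97
combine 61, 97 → 158
combine de(117), 158 → 275
Huffman total = 20 + 43 + 61 + 97 + 158 + 275 = 654 bits.
Saving = 825 − 654 = 171 bits.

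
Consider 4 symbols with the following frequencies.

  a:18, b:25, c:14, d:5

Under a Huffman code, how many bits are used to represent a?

Build the tree from the bottom:
d(5) + c(14) → 19
a(18) + 19 → 37
b(25) + 37 → 62
a sits 2 levels below the root, so its codeword is 2 bits.

2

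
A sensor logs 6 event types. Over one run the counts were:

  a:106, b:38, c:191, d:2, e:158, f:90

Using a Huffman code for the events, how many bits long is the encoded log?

Greedily combine the two least-frequent nodes:
d(2) + b(38) → 40
40 + f(90) → 130
a(106) + 130 → 236
e(158) + c(191) → 349
236 + 349 → 585
Total encoded bits = sum of merged weights = 40 + 130 + 236 + 349 + 585 = 1340.

1340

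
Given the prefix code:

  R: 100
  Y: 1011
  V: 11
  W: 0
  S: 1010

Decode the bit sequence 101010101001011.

SSRY

Read left to right; each codeword is recognised as soon as it completes (prefix code):
  1010→S | 1010→S | 100→R | 1011→Y
Decoded message: SSRY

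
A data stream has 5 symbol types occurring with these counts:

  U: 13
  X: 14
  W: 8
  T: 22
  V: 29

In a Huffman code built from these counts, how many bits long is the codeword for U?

3

Huffman merges, smallest pair first:
merge W(8) and U(13): 21
merge X(14) and 21: 35
merge T(22) and V(29): 51
merge 35 and 51: 86
The subtree containing U is merged 3 times, so code length = 3.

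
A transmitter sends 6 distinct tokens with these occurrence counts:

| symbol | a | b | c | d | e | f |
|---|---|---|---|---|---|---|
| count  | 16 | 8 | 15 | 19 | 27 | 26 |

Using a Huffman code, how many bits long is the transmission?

280

Merge the two smallest weights repeatedly:
b(8) + c(15) → 23
a(16) + d(19) → 35
23 + f(26) → 49
e(27) + 35 → 62
49 + 62 → 111
Each symbol's bit-cost is frequency × depth; summing gives 280 bits (equivalently 23 + 35 + 49 + 62 + 111).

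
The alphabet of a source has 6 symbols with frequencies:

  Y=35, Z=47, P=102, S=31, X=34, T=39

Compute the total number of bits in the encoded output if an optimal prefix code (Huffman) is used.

Greedily combine the two least-frequent nodes:
merge S(31) and X(34): 65
merge Y(35) and T(39): 74
merge Z(47) and 65: 112
merge 74 and P(102): 176
merge 112 and 176: 288
The encoded length is the sum of every internal node's weight: 65 + 74 + 112 + 176 + 288 = 715 bits.

715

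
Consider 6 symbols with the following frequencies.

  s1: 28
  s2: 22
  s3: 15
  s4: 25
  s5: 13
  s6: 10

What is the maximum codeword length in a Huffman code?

Merge the two lowest-weight nodes at each step:
merge s6(10) and s5(13): 23
merge s3(15) and s2(22): 37
merge 23 and s4(25): 48
merge s1(28) and 37: 65
merge 48 and 65: 113
The first pair merged (s6, s5) ends up deepest, at depth 3.

3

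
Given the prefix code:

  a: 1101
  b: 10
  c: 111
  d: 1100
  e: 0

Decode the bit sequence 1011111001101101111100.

Read left to right; each codeword is recognised as soon as it completes (prefix code):
  10→b | 111→c | 1100→d | 1101→a | 10→b | 111→c | 1100→d
Decoded message: bcdabcd

bcdabcd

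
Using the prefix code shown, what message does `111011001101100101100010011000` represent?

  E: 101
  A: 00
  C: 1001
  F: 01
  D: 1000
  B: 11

BECECFDCD

Read left to right; each codeword is recognised as soon as it completes (prefix code):
  11→B | 101→E | 1001→C | 101→E | 1001→C | 01→F | 1000→D | 1001→C | 1000→D
Decoded message: BECECFDCD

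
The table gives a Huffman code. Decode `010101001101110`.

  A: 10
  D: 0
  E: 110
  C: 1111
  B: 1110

Read left to right; each codeword is recognised as soon as it completes (prefix code):
  0→D | 10→A | 10→A | 10→A | 0→D | 110→E | 1110→B
Decoded message: DAAADEB

DAAADEB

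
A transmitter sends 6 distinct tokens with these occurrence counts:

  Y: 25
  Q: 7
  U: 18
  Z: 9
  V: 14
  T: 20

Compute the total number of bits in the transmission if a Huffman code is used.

232

Build the Huffman tree bottom-up:
merge Q(7) and Z(9): 16
merge V(14) and 16: 30
merge U(18) and T(20): 38
merge Y(25) and 30: 55
merge 38 and 55: 93
Total encoded bits = sum of merged weights = 16 + 30 + 38 + 55 + 93 = 232.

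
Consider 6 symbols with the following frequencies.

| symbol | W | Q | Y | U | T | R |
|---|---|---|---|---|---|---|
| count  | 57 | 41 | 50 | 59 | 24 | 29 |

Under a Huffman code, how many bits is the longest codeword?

3

Merge the two lowest-weight nodes at each step:
merge T(24) and R(29): 53
merge Q(41) and Y(50): 91
merge 53 and W(57): 110
merge U(59) and 91: 150
merge 110 and 150: 260
The first pair merged (T, R) ends up deepest, at depth 3.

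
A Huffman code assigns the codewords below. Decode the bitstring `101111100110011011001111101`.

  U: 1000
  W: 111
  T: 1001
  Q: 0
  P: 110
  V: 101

Read left to right; each codeword is recognised as soon as it completes (prefix code):
  101→V | 111→W | 1001→T | 1001→T | 101→V | 1001→T | 111→W | 101→V
Decoded message: VWTTVTWV

VWTTVTWV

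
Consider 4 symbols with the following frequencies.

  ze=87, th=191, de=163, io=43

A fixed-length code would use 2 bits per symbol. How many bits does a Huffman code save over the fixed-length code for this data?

Fixed-length: 2 bits × 484 symbols = 968 bits.
Huffman merges:
merge io(43) and ze(87): 130
merge 130 and de(163): 293
merge th(191) and 293: 484
Huffman total = 130 + 293 + 484 = 907 bits.
Saving = 968 − 907 = 61 bits.

61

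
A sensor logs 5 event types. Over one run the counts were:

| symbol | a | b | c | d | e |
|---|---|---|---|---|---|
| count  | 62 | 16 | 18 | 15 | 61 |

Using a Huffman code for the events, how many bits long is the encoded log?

362

Merge the two smallest weights repeatedly:
d(15) + b(16) → 31
c(18) + 31 → 49
49 + e(61) → 110
a(62) + 110 → 172
The encoded length is the sum of every internal node's weight: 31 + 49 + 110 + 172 = 362 bits.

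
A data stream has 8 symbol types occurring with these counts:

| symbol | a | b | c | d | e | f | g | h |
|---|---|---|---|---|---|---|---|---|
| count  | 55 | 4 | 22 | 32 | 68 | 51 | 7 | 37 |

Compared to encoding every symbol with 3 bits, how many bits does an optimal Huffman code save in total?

79

Fixed-length: 3 bits × 276 symbols = 828 bits.
Huffman merges:
b(4) + g(7) → 11
11 + c(22) → 33
d(32) + 33 → 65
h(37) + f(51) → 88
a(55) + 65 → 120
e(68) + 88 → 156
120 + 156 → 276
Huffman total = 11 + 33 + 65 + 88 + 120 + 156 + 276 = 749 bits.
Saving = 828 − 749 = 79 bits.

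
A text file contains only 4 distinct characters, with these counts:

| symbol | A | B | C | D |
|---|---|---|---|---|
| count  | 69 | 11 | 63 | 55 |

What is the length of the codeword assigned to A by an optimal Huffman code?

1

Build the tree from the bottom:
B(11) + D(55) → 66
C(63) + 66 → 129
A(69) + 129 → 198
A sits one level below the root: a 1-bit codeword.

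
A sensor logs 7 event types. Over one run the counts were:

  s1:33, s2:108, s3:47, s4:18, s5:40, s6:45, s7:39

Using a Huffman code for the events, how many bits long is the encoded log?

Merge the two smallest weights repeatedly:
combine s4(18), s1(33) → 51
combine s7(39), s5(40) → 79
combine s6(45), s3(47) → 92
combine 51, 79 → 130
combine 92, s2(108) → 200
combine 130, 200 → 330
Each symbol's bit-cost is frequency × depth; summing gives 882 bits (equivalently 51 + 79 + 92 + 130 + 200 + 330).

882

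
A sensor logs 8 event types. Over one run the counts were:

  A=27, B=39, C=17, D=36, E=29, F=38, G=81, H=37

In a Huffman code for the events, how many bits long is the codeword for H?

3

Repeatedly merge the two smallest:
C(17) + A(27) → 44
E(29) + D(36) → 65
H(37) + F(38) → 75
B(39) + 44 → 83
65 + 75 → 140
G(81) + 83 → 164
140 + 164 → 304
H's leaf is at depth 3, giving a 3-bit codeword.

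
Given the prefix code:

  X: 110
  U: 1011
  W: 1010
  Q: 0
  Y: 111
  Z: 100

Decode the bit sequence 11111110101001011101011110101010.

Read left to right; each codeword is recognised as soon as it completes (prefix code):
  111→Y | 111→Y | 1010→W | 100→Z | 1011→U | 1010→W | 111→Y | 1010→W | 1010→W
Decoded message: YYWZUWYWW

YYWZUWYWW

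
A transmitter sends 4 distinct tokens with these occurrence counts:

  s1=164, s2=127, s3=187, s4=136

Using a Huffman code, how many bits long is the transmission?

Merge the two smallest weights repeatedly:
merge s2(127) and s4(136): 263
merge s1(164) and s3(187): 351
merge 263 and 351: 614
Each symbol's bit-cost is frequency × depth; summing gives 1228 bits (equivalently 263 + 351 + 614).

1228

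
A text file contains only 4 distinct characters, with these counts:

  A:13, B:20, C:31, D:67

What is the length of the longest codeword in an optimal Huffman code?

Merge the two lowest-weight nodes at each step:
A(13) + B(20) → 33
C(31) + 33 → 64
64 + D(67) → 131
Maximum depth reached is 3.

3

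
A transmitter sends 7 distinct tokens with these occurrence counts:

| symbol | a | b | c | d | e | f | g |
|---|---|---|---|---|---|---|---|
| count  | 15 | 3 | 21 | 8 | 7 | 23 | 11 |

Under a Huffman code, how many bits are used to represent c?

2

Build the tree from the bottom:
combine b(3), e(7) → 10
combine d(8), 10 → 18
combine g(11), a(15) → 26
combine 18, c(21) → 39
combine f(23), 26 → 49
combine 39, 49 → 88
c's leaf is at depth 2, giving a 2-bit codeword.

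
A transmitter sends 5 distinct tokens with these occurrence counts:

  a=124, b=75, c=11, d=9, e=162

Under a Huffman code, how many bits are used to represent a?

2

Build the tree from the bottom:
d(9) + c(11) → 20
20 + b(75) → 95
95 + a(124) → 219
e(162) + 219 → 381
a's leaf is at depth 2, giving a 2-bit codeword.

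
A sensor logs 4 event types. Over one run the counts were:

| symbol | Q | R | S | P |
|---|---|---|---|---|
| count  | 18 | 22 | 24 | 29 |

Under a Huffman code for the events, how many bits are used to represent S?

Huffman merges, smallest pair first:
Q(18) + R(22) → 40
S(24) + P(29) → 53
40 + 53 → 93
The subtree containing S is merged 2 times, so code length = 2.

2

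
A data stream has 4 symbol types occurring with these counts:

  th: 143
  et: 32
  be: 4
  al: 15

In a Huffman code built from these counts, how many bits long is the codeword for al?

3

Build the tree from the bottom:
combine be(4), al(15) → 19
combine 19, et(32) → 51
combine 51, th(143) → 194
al's leaf is at depth 3, giving a 3-bit codeword.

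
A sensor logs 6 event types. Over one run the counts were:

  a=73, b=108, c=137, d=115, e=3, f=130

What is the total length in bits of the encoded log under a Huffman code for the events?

1392

Greedily combine the two least-frequent nodes:
combine e(3), a(73) → 76
combine 76, b(108) → 184
combine d(115), f(130) → 245
combine c(137), 184 → 321
combine 245, 321 → 566
Each symbol's bit-cost is frequency × depth; summing gives 1392 bits (equivalently 76 + 184 + 245 + 321 + 566).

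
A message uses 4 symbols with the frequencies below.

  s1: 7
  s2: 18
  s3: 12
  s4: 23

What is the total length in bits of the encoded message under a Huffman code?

116

Greedily combine the two least-frequent nodes:
merge s1(7) and s3(12): 19
merge s2(18) and 19: 37
merge s4(23) and 37: 60
Each symbol's bit-cost is frequency × depth; summing gives 116 bits (equivalently 19 + 37 + 60).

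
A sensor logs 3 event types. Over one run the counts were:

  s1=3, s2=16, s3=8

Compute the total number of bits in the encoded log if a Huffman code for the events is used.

38

Build the Huffman tree bottom-up:
merge s1(3) and s3(8): 11
merge 11 and s2(16): 27
The encoded length is the sum of every internal node's weight: 11 + 27 = 38 bits.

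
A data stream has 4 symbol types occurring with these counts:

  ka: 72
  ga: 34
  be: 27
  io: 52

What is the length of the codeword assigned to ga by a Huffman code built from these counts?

3

Build the tree from the bottom:
be(27) + ga(34) → 61
io(52) + 61 → 113
ka(72) + 113 → 185
The subtree containing ga is merged 3 times, so code length = 3.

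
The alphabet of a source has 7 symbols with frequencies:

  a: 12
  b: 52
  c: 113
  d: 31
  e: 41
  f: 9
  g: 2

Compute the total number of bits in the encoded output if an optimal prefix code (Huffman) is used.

588

Greedily combine the two least-frequent nodes:
merge g(2) and f(9): 11
merge 11 and a(12): 23
merge 23 and d(31): 54
merge e(41) and b(52): 93
merge 54 and 93: 147
merge c(113) and 147: 260
Total encoded bits = sum of merged weights = 11 + 23 + 54 + 93 + 147 + 260 = 588.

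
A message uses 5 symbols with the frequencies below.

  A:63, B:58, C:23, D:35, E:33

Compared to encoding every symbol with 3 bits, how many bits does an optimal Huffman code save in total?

156

Fixed-length: 3 bits × 212 symbols = 636 bits.
Huffman merges:
combine C(23), E(33) → 56
combine D(35), 56 → 91
combine B(58), A(63) → 121
combine 91, 121 → 212
Huffman total = 56 + 91 + 121 + 212 = 480 bits.
Saving = 636 − 480 = 156 bits.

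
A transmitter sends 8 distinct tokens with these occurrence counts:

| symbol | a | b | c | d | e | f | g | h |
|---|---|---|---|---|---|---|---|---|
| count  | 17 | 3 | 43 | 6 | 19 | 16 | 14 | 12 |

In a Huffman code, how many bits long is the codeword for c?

2

Build the tree from the bottom:
merge b(3) and d(6): 9
merge 9 and h(12): 21
merge g(14) and f(16): 30
merge a(17) and e(19): 36
merge 21 and 30: 51
merge 36 and c(43): 79
merge 51 and 79: 130
c sits 2 levels below the root, so its codeword is 2 bits.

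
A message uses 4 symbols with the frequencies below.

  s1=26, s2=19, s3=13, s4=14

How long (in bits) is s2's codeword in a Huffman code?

2

Build the tree from the bottom:
merge s3(13) and s4(14): 27
merge s2(19) and s1(26): 45
merge 27 and 45: 72
s2's leaf is at depth 2, giving a 2-bit codeword.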